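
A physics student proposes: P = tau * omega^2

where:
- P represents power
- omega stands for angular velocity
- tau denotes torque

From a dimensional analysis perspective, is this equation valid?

No

P (power) has dimensions [L^2 M T^-3].
omega (angular velocity) has dimensions [T^-1].
tau (torque) has dimensions [L^2 M T^-2].

Left side: [L^2 M T^-3]
Right side: [L^2 M T^-4]

The two sides have different dimensions, so the equation is NOT dimensionally consistent.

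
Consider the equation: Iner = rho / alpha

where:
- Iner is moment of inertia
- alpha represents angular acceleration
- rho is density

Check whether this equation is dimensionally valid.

No

Iner (moment of inertia) has dimensions [L^2 M].
alpha (angular acceleration) has dimensions [T^-2].
rho (density) has dimensions [L^-3 M].

Left side: [L^2 M]
Right side: [L^-3 M T^2]

The two sides have different dimensions, so the equation is NOT dimensionally consistent.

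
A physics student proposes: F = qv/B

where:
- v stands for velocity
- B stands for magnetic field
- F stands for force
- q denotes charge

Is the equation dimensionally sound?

No

v (velocity) has dimensions [L T^-1].
B (magnetic field) has dimensions [I^-1 M T^-2].
F (force) has dimensions [L M T^-2].
q (charge) has dimensions [I T].

Left side: [L M T^-2]
Right side: [I^2 L M^-1 T^2]

The two sides have different dimensions, so the equation is NOT dimensionally consistent.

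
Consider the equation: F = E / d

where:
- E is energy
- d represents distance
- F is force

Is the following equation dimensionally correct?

Yes

E (energy) has dimensions [L^2 M T^-2].
d (distance) has dimensions [L].
F (force) has dimensions [L M T^-2].

Left side: [L M T^-2]
Right side: [L M T^-2]

Both sides have the same dimensions, so the equation is dimensionally consistent.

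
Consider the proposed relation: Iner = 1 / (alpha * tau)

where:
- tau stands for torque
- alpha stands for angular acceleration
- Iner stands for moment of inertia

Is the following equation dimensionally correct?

No

tau (torque) has dimensions [L^2 M T^-2].
alpha (angular acceleration) has dimensions [T^-2].
Iner (moment of inertia) has dimensions [L^2 M].

Left side: [L^2 M]
Right side: [L^-2 M^-1 T^4]

The two sides have different dimensions, so the equation is NOT dimensionally consistent.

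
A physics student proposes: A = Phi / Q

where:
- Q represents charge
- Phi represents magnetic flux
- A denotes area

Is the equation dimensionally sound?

No

Q (charge) has dimensions [I T].
Phi (magnetic flux) has dimensions [I^-1 L^2 M T^-2].
A (area) has dimensions [L^2].

Left side: [L^2]
Right side: [I^-2 L^2 M T^-3]

The two sides have different dimensions, so the equation is NOT dimensionally consistent.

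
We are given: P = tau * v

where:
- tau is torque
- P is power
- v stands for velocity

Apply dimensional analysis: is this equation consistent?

No

tau (torque) has dimensions [L^2 M T^-2].
P (power) has dimensions [L^2 M T^-3].
v (velocity) has dimensions [L T^-1].

Left side: [L^2 M T^-3]
Right side: [L^3 M T^-3]

The two sides have different dimensions, so the equation is NOT dimensionally consistent.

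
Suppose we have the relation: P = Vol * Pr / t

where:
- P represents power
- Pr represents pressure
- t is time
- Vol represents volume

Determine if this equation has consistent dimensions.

Yes

P (power) has dimensions [L^2 M T^-3].
Pr (pressure) has dimensions [L^-1 M T^-2].
t (time) has dimensions [T].
Vol (volume) has dimensions [L^3].

Left side: [L^2 M T^-3]
Right side: [L^2 M T^-3]

Both sides have the same dimensions, so the equation is dimensionally consistent.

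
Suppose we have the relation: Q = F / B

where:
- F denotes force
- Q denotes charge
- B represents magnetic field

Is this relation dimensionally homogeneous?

No

F (force) has dimensions [L M T^-2].
Q (charge) has dimensions [I T].
B (magnetic field) has dimensions [I^-1 M T^-2].

Left side: [I T]
Right side: [I L]

The two sides have different dimensions, so the equation is NOT dimensionally consistent.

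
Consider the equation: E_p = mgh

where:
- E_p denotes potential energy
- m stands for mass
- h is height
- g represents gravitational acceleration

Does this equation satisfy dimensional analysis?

Yes

E_p (potential energy) has dimensions [L^2 M T^-2].
m (mass) has dimensions [M].
h (height) has dimensions [L].
g (gravitational acceleration) has dimensions [L T^-2].

Left side: [L^2 M T^-2]
Right side: [L^2 M T^-2]

Both sides have the same dimensions, so the equation is dimensionally consistent.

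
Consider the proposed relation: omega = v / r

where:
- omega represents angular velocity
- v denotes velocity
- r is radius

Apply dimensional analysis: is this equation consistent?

Yes

omega (angular velocity) has dimensions [T^-1].
v (velocity) has dimensions [L T^-1].
r (radius) has dimensions [L].

Left side: [T^-1]
Right side: [T^-1]

Both sides have the same dimensions, so the equation is dimensionally consistent.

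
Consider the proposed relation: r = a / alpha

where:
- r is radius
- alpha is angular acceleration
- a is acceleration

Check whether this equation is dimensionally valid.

Yes

r (radius) has dimensions [L].
alpha (angular acceleration) has dimensions [T^-2].
a (acceleration) has dimensions [L T^-2].

Left side: [L]
Right side: [L]

Both sides have the same dimensions, so the equation is dimensionally consistent.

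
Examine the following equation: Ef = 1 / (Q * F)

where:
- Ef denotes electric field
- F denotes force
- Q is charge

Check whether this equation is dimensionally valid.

No

Ef (electric field) has dimensions [I^-1 L M T^-3].
F (force) has dimensions [L M T^-2].
Q (charge) has dimensions [I T].

Left side: [I^-1 L M T^-3]
Right side: [I^-1 L^-1 M^-1 T]

The two sides have different dimensions, so the equation is NOT dimensionally consistent.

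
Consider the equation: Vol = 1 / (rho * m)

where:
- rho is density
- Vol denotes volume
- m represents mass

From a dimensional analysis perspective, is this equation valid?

No

rho (density) has dimensions [L^-3 M].
Vol (volume) has dimensions [L^3].
m (mass) has dimensions [M].

Left side: [L^3]
Right side: [L^3 M^-2]

The two sides have different dimensions, so the equation is NOT dimensionally consistent.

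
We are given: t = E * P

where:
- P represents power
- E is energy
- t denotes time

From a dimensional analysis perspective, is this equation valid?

No

P (power) has dimensions [L^2 M T^-3].
E (energy) has dimensions [L^2 M T^-2].
t (time) has dimensions [T].

Left side: [T]
Right side: [L^4 M^2 T^-5]

The two sides have different dimensions, so the equation is NOT dimensionally consistent.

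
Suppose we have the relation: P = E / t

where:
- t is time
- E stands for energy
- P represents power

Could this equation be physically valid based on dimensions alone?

Yes

t (time) has dimensions [T].
E (energy) has dimensions [L^2 M T^-2].
P (power) has dimensions [L^2 M T^-3].

Left side: [L^2 M T^-3]
Right side: [L^2 M T^-3]

Both sides have the same dimensions, so the equation is dimensionally consistent.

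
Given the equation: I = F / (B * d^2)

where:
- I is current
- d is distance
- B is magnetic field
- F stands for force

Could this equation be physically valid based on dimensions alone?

No

I (current) has dimensions [I].
d (distance) has dimensions [L].
B (magnetic field) has dimensions [I^-1 M T^-2].
F (force) has dimensions [L M T^-2].

Left side: [I]
Right side: [I L^-1]

The two sides have different dimensions, so the equation is NOT dimensionally consistent.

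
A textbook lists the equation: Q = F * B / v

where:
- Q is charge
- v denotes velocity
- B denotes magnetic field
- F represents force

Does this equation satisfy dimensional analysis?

No

Q (charge) has dimensions [I T].
v (velocity) has dimensions [L T^-1].
B (magnetic field) has dimensions [I^-1 M T^-2].
F (force) has dimensions [L M T^-2].

Left side: [I T]
Right side: [I^-1 M^2 T^-3]

The two sides have different dimensions, so the equation is NOT dimensionally consistent.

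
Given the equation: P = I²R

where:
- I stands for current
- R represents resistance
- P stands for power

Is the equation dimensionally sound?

Yes

I (current) has dimensions [I].
R (resistance) has dimensions [I^-2 L^2 M T^-3].
P (power) has dimensions [L^2 M T^-3].

Left side: [L^2 M T^-3]
Right side: [L^2 M T^-3]

Both sides have the same dimensions, so the equation is dimensionally consistent.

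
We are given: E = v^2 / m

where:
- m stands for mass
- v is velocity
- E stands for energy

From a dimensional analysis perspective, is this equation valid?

No

m (mass) has dimensions [M].
v (velocity) has dimensions [L T^-1].
E (energy) has dimensions [L^2 M T^-2].

Left side: [L^2 M T^-2]
Right side: [L^2 M^-1 T^-2]

The two sides have different dimensions, so the equation is NOT dimensionally consistent.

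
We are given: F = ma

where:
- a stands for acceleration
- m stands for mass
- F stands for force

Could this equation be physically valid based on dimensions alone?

Yes

a (acceleration) has dimensions [L T^-2].
m (mass) has dimensions [M].
F (force) has dimensions [L M T^-2].

Left side: [L M T^-2]
Right side: [L M T^-2]

Both sides have the same dimensions, so the equation is dimensionally consistent.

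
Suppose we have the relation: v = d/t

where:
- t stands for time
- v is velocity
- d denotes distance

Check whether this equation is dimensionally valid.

Yes

t (time) has dimensions [T].
v (velocity) has dimensions [L T^-1].
d (distance) has dimensions [L].

Left side: [L T^-1]
Right side: [L T^-1]

Both sides have the same dimensions, so the equation is dimensionally consistent.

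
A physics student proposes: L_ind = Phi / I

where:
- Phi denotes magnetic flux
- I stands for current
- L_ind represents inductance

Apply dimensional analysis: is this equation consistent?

Yes

Phi (magnetic flux) has dimensions [I^-1 L^2 M T^-2].
I (current) has dimensions [I].
L_ind (inductance) has dimensions [I^-2 L^2 M T^-2].

Left side: [I^-2 L^2 M T^-2]
Right side: [I^-2 L^2 M T^-2]

Both sides have the same dimensions, so the equation is dimensionally consistent.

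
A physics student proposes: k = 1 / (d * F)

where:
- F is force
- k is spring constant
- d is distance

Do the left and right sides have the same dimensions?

No

F (force) has dimensions [L M T^-2].
k (spring constant) has dimensions [M T^-2].
d (distance) has dimensions [L].

Left side: [M T^-2]
Right side: [L^-2 M^-1 T^2]

The two sides have different dimensions, so the equation is NOT dimensionally consistent.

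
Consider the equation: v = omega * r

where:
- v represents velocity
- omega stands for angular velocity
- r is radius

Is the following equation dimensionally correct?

Yes

v (velocity) has dimensions [L T^-1].
omega (angular velocity) has dimensions [T^-1].
r (radius) has dimensions [L].

Left side: [L T^-1]
Right side: [L T^-1]

Both sides have the same dimensions, so the equation is dimensionally consistent.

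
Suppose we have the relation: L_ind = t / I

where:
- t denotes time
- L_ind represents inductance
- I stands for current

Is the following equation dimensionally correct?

No

t (time) has dimensions [T].
L_ind (inductance) has dimensions [I^-2 L^2 M T^-2].
I (current) has dimensions [I].

Left side: [I^-2 L^2 M T^-2]
Right side: [I^-1 T]

The two sides have different dimensions, so the equation is NOT dimensionally consistent.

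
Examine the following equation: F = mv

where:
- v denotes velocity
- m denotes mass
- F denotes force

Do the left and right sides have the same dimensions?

No

v (velocity) has dimensions [L T^-1].
m (mass) has dimensions [M].
F (force) has dimensions [L M T^-2].

Left side: [L M T^-2]
Right side: [L M T^-1]

The two sides have different dimensions, so the equation is NOT dimensionally consistent.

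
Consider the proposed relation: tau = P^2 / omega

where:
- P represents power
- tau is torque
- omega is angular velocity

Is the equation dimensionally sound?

No

P (power) has dimensions [L^2 M T^-3].
tau (torque) has dimensions [L^2 M T^-2].
omega (angular velocity) has dimensions [T^-1].

Left side: [L^2 M T^-2]
Right side: [L^4 M^2 T^-5]

The two sides have different dimensions, so the equation is NOT dimensionally consistent.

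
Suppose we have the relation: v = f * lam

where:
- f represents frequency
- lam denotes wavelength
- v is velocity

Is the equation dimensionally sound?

Yes

f (frequency) has dimensions [T^-1].
lam (wavelength) has dimensions [L].
v (velocity) has dimensions [L T^-1].

Left side: [L T^-1]
Right side: [L T^-1]

Both sides have the same dimensions, so the equation is dimensionally consistent.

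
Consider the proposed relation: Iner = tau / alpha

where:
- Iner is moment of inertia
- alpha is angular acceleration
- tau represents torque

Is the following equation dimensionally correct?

Yes

Iner (moment of inertia) has dimensions [L^2 M].
alpha (angular acceleration) has dimensions [T^-2].
tau (torque) has dimensions [L^2 M T^-2].

Left side: [L^2 M]
Right side: [L^2 M]

Both sides have the same dimensions, so the equation is dimensionally consistent.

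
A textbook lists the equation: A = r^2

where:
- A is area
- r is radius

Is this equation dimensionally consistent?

Yes

A (area) has dimensions [L^2].
r (radius) has dimensions [L].

Left side: [L^2]
Right side: [L^2]

Both sides have the same dimensions, so the equation is dimensionally consistent.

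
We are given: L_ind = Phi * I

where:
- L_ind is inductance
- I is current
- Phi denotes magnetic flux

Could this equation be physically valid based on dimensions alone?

No

L_ind (inductance) has dimensions [I^-2 L^2 M T^-2].
I (current) has dimensions [I].
Phi (magnetic flux) has dimensions [I^-1 L^2 M T^-2].

Left side: [I^-2 L^2 M T^-2]
Right side: [L^2 M T^-2]

The two sides have different dimensions, so the equation is NOT dimensionally consistent.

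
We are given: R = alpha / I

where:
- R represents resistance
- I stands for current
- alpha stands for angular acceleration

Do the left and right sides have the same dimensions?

No

R (resistance) has dimensions [I^-2 L^2 M T^-3].
I (current) has dimensions [I].
alpha (angular acceleration) has dimensions [T^-2].

Left side: [I^-2 L^2 M T^-3]
Right side: [I^-1 T^-2]

The two sides have different dimensions, so the equation is NOT dimensionally consistent.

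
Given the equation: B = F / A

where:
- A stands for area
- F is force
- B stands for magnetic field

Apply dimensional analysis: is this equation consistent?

No

A (area) has dimensions [L^2].
F (force) has dimensions [L M T^-2].
B (magnetic field) has dimensions [I^-1 M T^-2].

Left side: [I^-1 M T^-2]
Right side: [L^-1 M T^-2]

The two sides have different dimensions, so the equation is NOT dimensionally consistent.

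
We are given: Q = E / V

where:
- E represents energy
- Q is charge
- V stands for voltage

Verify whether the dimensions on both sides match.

Yes

E (energy) has dimensions [L^2 M T^-2].
Q (charge) has dimensions [I T].
V (voltage) has dimensions [I^-1 L^2 M T^-3].

Left side: [I T]
Right side: [I T]

Both sides have the same dimensions, so the equation is dimensionally consistent.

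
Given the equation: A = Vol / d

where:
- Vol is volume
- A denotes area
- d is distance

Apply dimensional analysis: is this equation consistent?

Yes

Vol (volume) has dimensions [L^3].
A (area) has dimensions [L^2].
d (distance) has dimensions [L].

Left side: [L^2]
Right side: [L^2]

Both sides have the same dimensions, so the equation is dimensionally consistent.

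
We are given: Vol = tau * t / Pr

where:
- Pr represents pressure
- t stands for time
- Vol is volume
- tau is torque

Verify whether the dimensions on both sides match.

No

Pr (pressure) has dimensions [L^-1 M T^-2].
t (time) has dimensions [T].
Vol (volume) has dimensions [L^3].
tau (torque) has dimensions [L^2 M T^-2].

Left side: [L^3]
Right side: [L^3 T]

The two sides have different dimensions, so the equation is NOT dimensionally consistent.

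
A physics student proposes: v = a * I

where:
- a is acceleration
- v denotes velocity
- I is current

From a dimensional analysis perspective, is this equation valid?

No

a (acceleration) has dimensions [L T^-2].
v (velocity) has dimensions [L T^-1].
I (current) has dimensions [I].

Left side: [L T^-1]
Right side: [I L T^-2]

The two sides have different dimensions, so the equation is NOT dimensionally consistent.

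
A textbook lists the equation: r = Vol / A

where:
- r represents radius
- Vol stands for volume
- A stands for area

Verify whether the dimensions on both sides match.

Yes

r (radius) has dimensions [L].
Vol (volume) has dimensions [L^3].
A (area) has dimensions [L^2].

Left side: [L]
Right side: [L]

Both sides have the same dimensions, so the equation is dimensionally consistent.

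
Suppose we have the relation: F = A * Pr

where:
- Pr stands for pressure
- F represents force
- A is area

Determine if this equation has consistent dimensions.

Yes

Pr (pressure) has dimensions [L^-1 M T^-2].
F (force) has dimensions [L M T^-2].
A (area) has dimensions [L^2].

Left side: [L M T^-2]
Right side: [L M T^-2]

Both sides have the same dimensions, so the equation is dimensionally consistent.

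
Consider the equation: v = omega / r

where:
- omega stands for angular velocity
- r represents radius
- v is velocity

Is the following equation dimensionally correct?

No

omega (angular velocity) has dimensions [T^-1].
r (radius) has dimensions [L].
v (velocity) has dimensions [L T^-1].

Left side: [L T^-1]
Right side: [L^-1 T^-1]

The two sides have different dimensions, so the equation is NOT dimensionally consistent.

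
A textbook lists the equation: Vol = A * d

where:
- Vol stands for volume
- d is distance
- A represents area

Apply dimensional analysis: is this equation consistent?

Yes

Vol (volume) has dimensions [L^3].
d (distance) has dimensions [L].
A (area) has dimensions [L^2].

Left side: [L^3]
Right side: [L^3]

Both sides have the same dimensions, so the equation is dimensionally consistent.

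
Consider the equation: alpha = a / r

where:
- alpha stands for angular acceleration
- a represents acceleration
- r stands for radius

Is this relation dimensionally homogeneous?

Yes

alpha (angular acceleration) has dimensions [T^-2].
a (acceleration) has dimensions [L T^-2].
r (radius) has dimensions [L].

Left side: [T^-2]
Right side: [T^-2]

Both sides have the same dimensions, so the equation is dimensionally consistent.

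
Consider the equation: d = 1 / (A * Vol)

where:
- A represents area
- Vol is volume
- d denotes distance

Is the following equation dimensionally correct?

No

A (area) has dimensions [L^2].
Vol (volume) has dimensions [L^3].
d (distance) has dimensions [L].

Left side: [L]
Right side: [L^-5]

The two sides have different dimensions, so the equation is NOT dimensionally consistent.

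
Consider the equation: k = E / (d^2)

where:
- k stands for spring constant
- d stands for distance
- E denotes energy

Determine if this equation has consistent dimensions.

Yes

k (spring constant) has dimensions [M T^-2].
d (distance) has dimensions [L].
E (energy) has dimensions [L^2 M T^-2].

Left side: [M T^-2]
Right side: [M T^-2]

Both sides have the same dimensions, so the equation is dimensionally consistent.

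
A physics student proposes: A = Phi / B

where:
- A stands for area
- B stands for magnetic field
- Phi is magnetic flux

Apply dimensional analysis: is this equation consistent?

Yes

A (area) has dimensions [L^2].
B (magnetic field) has dimensions [I^-1 M T^-2].
Phi (magnetic flux) has dimensions [I^-1 L^2 M T^-2].

Left side: [L^2]
Right side: [L^2]

Both sides have the same dimensions, so the equation is dimensionally consistent.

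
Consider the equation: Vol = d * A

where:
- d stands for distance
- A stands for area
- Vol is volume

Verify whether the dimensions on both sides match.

Yes

d (distance) has dimensions [L].
A (area) has dimensions [L^2].
Vol (volume) has dimensions [L^3].

Left side: [L^3]
Right side: [L^3]

Both sides have the same dimensions, so the equation is dimensionally consistent.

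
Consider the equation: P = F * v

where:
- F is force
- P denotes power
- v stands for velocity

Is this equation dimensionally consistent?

Yes

F (force) has dimensions [L M T^-2].
P (power) has dimensions [L^2 M T^-3].
v (velocity) has dimensions [L T^-1].

Left side: [L^2 M T^-3]
Right side: [L^2 M T^-3]

Both sides have the same dimensions, so the equation is dimensionally consistent.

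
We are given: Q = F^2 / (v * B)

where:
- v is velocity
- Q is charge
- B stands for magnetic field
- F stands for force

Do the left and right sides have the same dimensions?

No

v (velocity) has dimensions [L T^-1].
Q (charge) has dimensions [I T].
B (magnetic field) has dimensions [I^-1 M T^-2].
F (force) has dimensions [L M T^-2].

Left side: [I T]
Right side: [I L M T^-1]

The two sides have different dimensions, so the equation is NOT dimensionally consistent.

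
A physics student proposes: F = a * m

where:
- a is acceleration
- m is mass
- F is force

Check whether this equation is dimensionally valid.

Yes

a (acceleration) has dimensions [L T^-2].
m (mass) has dimensions [M].
F (force) has dimensions [L M T^-2].

Left side: [L M T^-2]
Right side: [L M T^-2]

Both sides have the same dimensions, so the equation is dimensionally consistent.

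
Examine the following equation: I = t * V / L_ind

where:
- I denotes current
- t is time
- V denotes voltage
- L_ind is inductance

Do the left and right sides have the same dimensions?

Yes

I (current) has dimensions [I].
t (time) has dimensions [T].
V (voltage) has dimensions [I^-1 L^2 M T^-3].
L_ind (inductance) has dimensions [I^-2 L^2 M T^-2].

Left side: [I]
Right side: [I]

Both sides have the same dimensions, so the equation is dimensionally consistent.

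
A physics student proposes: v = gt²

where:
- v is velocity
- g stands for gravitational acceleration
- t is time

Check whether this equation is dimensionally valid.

No

v (velocity) has dimensions [L T^-1].
g (gravitational acceleration) has dimensions [L T^-2].
t (time) has dimensions [T].

Left side: [L T^-1]
Right side: [L]

The two sides have different dimensions, so the equation is NOT dimensionally consistent.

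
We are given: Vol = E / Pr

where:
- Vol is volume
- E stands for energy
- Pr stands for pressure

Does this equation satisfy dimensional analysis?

Yes

Vol (volume) has dimensions [L^3].
E (energy) has dimensions [L^2 M T^-2].
Pr (pressure) has dimensions [L^-1 M T^-2].

Left side: [L^3]
Right side: [L^3]

Both sides have the same dimensions, so the equation is dimensionally consistent.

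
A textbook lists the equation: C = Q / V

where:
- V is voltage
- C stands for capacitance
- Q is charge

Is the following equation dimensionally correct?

Yes

V (voltage) has dimensions [I^-1 L^2 M T^-3].
C (capacitance) has dimensions [I^2 L^-2 M^-1 T^4].
Q (charge) has dimensions [I T].

Left side: [I^2 L^-2 M^-1 T^4]
Right side: [I^2 L^-2 M^-1 T^4]

Both sides have the same dimensions, so the equation is dimensionally consistent.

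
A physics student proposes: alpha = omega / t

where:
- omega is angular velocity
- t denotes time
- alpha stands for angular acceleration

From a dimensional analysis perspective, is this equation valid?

Yes

omega (angular velocity) has dimensions [T^-1].
t (time) has dimensions [T].
alpha (angular acceleration) has dimensions [T^-2].

Left side: [T^-2]
Right side: [T^-2]

Both sides have the same dimensions, so the equation is dimensionally consistent.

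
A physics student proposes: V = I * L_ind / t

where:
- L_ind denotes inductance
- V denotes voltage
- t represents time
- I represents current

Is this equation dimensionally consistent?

Yes

L_ind (inductance) has dimensions [I^-2 L^2 M T^-2].
V (voltage) has dimensions [I^-1 L^2 M T^-3].
t (time) has dimensions [T].
I (current) has dimensions [I].

Left side: [I^-1 L^2 M T^-3]
Right side: [I^-1 L^2 M T^-3]

Both sides have the same dimensions, so the equation is dimensionally consistent.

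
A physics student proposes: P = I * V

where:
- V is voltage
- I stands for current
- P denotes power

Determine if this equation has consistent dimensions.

Yes

V (voltage) has dimensions [I^-1 L^2 M T^-3].
I (current) has dimensions [I].
P (power) has dimensions [L^2 M T^-3].

Left side: [L^2 M T^-3]
Right side: [L^2 M T^-3]

Both sides have the same dimensions, so the equation is dimensionally consistent.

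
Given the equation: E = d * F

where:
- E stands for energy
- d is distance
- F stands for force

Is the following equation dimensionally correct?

Yes

E (energy) has dimensions [L^2 M T^-2].
d (distance) has dimensions [L].
F (force) has dimensions [L M T^-2].

Left side: [L^2 M T^-2]
Right side: [L^2 M T^-2]

Both sides have the same dimensions, so the equation is dimensionally consistent.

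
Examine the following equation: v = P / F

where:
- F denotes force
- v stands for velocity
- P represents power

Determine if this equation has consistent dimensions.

Yes

F (force) has dimensions [L M T^-2].
v (velocity) has dimensions [L T^-1].
P (power) has dimensions [L^2 M T^-3].

Left side: [L T^-1]
Right side: [L T^-1]

Both sides have the same dimensions, so the equation is dimensionally consistent.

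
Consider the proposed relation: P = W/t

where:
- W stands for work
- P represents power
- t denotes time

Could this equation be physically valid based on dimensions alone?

Yes

W (work) has dimensions [L^2 M T^-2].
P (power) has dimensions [L^2 M T^-3].
t (time) has dimensions [T].

Left side: [L^2 M T^-3]
Right side: [L^2 M T^-3]

Both sides have the same dimensions, so the equation is dimensionally consistent.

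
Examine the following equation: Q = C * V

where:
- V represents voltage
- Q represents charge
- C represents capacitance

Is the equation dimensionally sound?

Yes

V (voltage) has dimensions [I^-1 L^2 M T^-3].
Q (charge) has dimensions [I T].
C (capacitance) has dimensions [I^2 L^-2 M^-1 T^4].

Left side: [I T]
Right side: [I T]

Both sides have the same dimensions, so the equation is dimensionally consistent.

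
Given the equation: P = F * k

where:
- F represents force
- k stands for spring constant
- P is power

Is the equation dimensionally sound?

No

F (force) has dimensions [L M T^-2].
k (spring constant) has dimensions [M T^-2].
P (power) has dimensions [L^2 M T^-3].

Left side: [L^2 M T^-3]
Right side: [L M^2 T^-4]

The two sides have different dimensions, so the equation is NOT dimensionally consistent.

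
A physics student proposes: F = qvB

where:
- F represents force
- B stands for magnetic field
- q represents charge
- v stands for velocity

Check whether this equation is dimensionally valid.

Yes

F (force) has dimensions [L M T^-2].
B (magnetic field) has dimensions [I^-1 M T^-2].
q (charge) has dimensions [I T].
v (velocity) has dimensions [L T^-1].

Left side: [L M T^-2]
Right side: [L M T^-2]

Both sides have the same dimensions, so the equation is dimensionally consistent.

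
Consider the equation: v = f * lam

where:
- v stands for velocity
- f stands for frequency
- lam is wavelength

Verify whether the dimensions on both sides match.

Yes

v (velocity) has dimensions [L T^-1].
f (frequency) has dimensions [T^-1].
lam (wavelength) has dimensions [L].

Left side: [L T^-1]
Right side: [L T^-1]

Both sides have the same dimensions, so the equation is dimensionally consistent.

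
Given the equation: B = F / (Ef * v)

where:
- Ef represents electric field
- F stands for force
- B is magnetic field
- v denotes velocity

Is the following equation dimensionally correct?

No

Ef (electric field) has dimensions [I^-1 L M T^-3].
F (force) has dimensions [L M T^-2].
B (magnetic field) has dimensions [I^-1 M T^-2].
v (velocity) has dimensions [L T^-1].

Left side: [I^-1 M T^-2]
Right side: [I L^-1 T^2]

The two sides have different dimensions, so the equation is NOT dimensionally consistent.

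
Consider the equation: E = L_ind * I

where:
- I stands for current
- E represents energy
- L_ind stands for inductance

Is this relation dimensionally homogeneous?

No

I (current) has dimensions [I].
E (energy) has dimensions [L^2 M T^-2].
L_ind (inductance) has dimensions [I^-2 L^2 M T^-2].

Left side: [L^2 M T^-2]
Right side: [I^-1 L^2 M T^-2]

The two sides have different dimensions, so the equation is NOT dimensionally consistent.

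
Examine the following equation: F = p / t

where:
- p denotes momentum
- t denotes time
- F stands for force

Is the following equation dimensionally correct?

Yes

p (momentum) has dimensions [L M T^-1].
t (time) has dimensions [T].
F (force) has dimensions [L M T^-2].

Left side: [L M T^-2]
Right side: [L M T^-2]

Both sides have the same dimensions, so the equation is dimensionally consistent.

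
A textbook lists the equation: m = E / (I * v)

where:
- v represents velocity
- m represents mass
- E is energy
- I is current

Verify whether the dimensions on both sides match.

No

v (velocity) has dimensions [L T^-1].
m (mass) has dimensions [M].
E (energy) has dimensions [L^2 M T^-2].
I (current) has dimensions [I].

Left side: [M]
Right side: [I^-1 L M T^-1]

The two sides have different dimensions, so the equation is NOT dimensionally consistent.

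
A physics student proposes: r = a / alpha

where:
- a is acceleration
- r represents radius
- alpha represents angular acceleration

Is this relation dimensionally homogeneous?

Yes

a (acceleration) has dimensions [L T^-2].
r (radius) has dimensions [L].
alpha (angular acceleration) has dimensions [T^-2].

Left side: [L]
Right side: [L]

Both sides have the same dimensions, so the equation is dimensionally consistent.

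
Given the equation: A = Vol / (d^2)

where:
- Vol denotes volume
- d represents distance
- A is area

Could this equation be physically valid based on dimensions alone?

No

Vol (volume) has dimensions [L^3].
d (distance) has dimensions [L].
A (area) has dimensions [L^2].

Left side: [L^2]
Right side: [L]

The two sides have different dimensions, so the equation is NOT dimensionally consistent.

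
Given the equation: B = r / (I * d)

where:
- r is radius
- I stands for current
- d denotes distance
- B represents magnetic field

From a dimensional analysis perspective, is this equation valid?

No

r (radius) has dimensions [L].
I (current) has dimensions [I].
d (distance) has dimensions [L].
B (magnetic field) has dimensions [I^-1 M T^-2].

Left side: [I^-1 M T^-2]
Right side: [I^-1]

The two sides have different dimensions, so the equation is NOT dimensionally consistent.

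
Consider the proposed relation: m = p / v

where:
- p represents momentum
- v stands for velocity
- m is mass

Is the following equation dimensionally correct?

Yes

p (momentum) has dimensions [L M T^-1].
v (velocity) has dimensions [L T^-1].
m (mass) has dimensions [M].

Left side: [M]
Right side: [M]

Both sides have the same dimensions, so the equation is dimensionally consistent.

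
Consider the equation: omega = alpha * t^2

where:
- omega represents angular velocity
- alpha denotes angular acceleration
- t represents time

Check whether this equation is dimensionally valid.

No

omega (angular velocity) has dimensions [T^-1].
alpha (angular acceleration) has dimensions [T^-2].
t (time) has dimensions [T].

Left side: [T^-1]
Right side: [dimensionless]

The two sides have different dimensions, so the equation is NOT dimensionally consistent.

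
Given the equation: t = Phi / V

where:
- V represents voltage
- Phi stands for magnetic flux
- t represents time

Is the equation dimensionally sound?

Yes

V (voltage) has dimensions [I^-1 L^2 M T^-3].
Phi (magnetic flux) has dimensions [I^-1 L^2 M T^-2].
t (time) has dimensions [T].

Left side: [T]
Right side: [T]

Both sides have the same dimensions, so the equation is dimensionally consistent.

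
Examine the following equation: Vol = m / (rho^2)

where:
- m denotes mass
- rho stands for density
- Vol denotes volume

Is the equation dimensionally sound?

No

m (mass) has dimensions [M].
rho (density) has dimensions [L^-3 M].
Vol (volume) has dimensions [L^3].

Left side: [L^3]
Right side: [L^6 M^-1]

The two sides have different dimensions, so the equation is NOT dimensionally consistent.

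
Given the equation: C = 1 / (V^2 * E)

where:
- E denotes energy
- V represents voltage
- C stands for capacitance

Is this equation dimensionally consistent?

No

E (energy) has dimensions [L^2 M T^-2].
V (voltage) has dimensions [I^-1 L^2 M T^-3].
C (capacitance) has dimensions [I^2 L^-2 M^-1 T^4].

Left side: [I^2 L^-2 M^-1 T^4]
Right side: [I^2 L^-6 M^-3 T^8]

The two sides have different dimensions, so the equation is NOT dimensionally consistent.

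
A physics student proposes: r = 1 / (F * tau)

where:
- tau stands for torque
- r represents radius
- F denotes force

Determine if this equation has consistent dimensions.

No

tau (torque) has dimensions [L^2 M T^-2].
r (radius) has dimensions [L].
F (force) has dimensions [L M T^-2].

Left side: [L]
Right side: [L^-3 M^-2 T^4]

The two sides have different dimensions, so the equation is NOT dimensionally consistent.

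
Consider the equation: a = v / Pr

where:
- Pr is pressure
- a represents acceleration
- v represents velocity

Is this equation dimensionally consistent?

No

Pr (pressure) has dimensions [L^-1 M T^-2].
a (acceleration) has dimensions [L T^-2].
v (velocity) has dimensions [L T^-1].

Left side: [L T^-2]
Right side: [L^2 M^-1 T]

The two sides have different dimensions, so the equation is NOT dimensionally consistent.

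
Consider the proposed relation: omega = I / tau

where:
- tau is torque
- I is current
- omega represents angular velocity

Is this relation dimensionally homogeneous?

No

tau (torque) has dimensions [L^2 M T^-2].
I (current) has dimensions [I].
omega (angular velocity) has dimensions [T^-1].

Left side: [T^-1]
Right side: [I L^-2 M^-1 T^2]

The two sides have different dimensions, so the equation is NOT dimensionally consistent.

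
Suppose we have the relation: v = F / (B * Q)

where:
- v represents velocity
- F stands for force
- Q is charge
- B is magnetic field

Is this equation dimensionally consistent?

Yes

v (velocity) has dimensions [L T^-1].
F (force) has dimensions [L M T^-2].
Q (charge) has dimensions [I T].
B (magnetic field) has dimensions [I^-1 M T^-2].

Left side: [L T^-1]
Right side: [L T^-1]

Both sides have the same dimensions, so the equation is dimensionally consistent.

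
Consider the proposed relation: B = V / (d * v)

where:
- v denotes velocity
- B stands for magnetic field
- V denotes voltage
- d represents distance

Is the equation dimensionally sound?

Yes

v (velocity) has dimensions [L T^-1].
B (magnetic field) has dimensions [I^-1 M T^-2].
V (voltage) has dimensions [I^-1 L^2 M T^-3].
d (distance) has dimensions [L].

Left side: [I^-1 M T^-2]
Right side: [I^-1 M T^-2]

Both sides have the same dimensions, so the equation is dimensionally consistent.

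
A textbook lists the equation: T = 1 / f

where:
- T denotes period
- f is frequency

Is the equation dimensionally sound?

Yes

T (period) has dimensions [T].
f (frequency) has dimensions [T^-1].

Left side: [T]
Right side: [T]

Both sides have the same dimensions, so the equation is dimensionally consistent.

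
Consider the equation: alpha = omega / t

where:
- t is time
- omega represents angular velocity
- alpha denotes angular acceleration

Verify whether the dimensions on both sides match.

Yes

t (time) has dimensions [T].
omega (angular velocity) has dimensions [T^-1].
alpha (angular acceleration) has dimensions [T^-2].

Left side: [T^-2]
Right side: [T^-2]

Both sides have the same dimensions, so the equation is dimensionally consistent.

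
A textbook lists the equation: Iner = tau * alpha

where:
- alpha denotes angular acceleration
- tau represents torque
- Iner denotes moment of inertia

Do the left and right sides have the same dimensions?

No

alpha (angular acceleration) has dimensions [T^-2].
tau (torque) has dimensions [L^2 M T^-2].
Iner (moment of inertia) has dimensions [L^2 M].

Left side: [L^2 M]
Right side: [L^2 M T^-4]

The two sides have different dimensions, so the equation is NOT dimensionally consistent.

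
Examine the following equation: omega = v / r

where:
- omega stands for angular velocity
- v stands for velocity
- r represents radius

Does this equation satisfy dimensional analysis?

Yes

omega (angular velocity) has dimensions [T^-1].
v (velocity) has dimensions [L T^-1].
r (radius) has dimensions [L].

Left side: [T^-1]
Right side: [T^-1]

Both sides have the same dimensions, so the equation is dimensionally consistent.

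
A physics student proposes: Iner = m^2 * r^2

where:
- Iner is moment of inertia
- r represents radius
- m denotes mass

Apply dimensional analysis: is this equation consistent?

No

Iner (moment of inertia) has dimensions [L^2 M].
r (radius) has dimensions [L].
m (mass) has dimensions [M].

Left side: [L^2 M]
Right side: [L^2 M^2]

The two sides have different dimensions, so the equation is NOT dimensionally consistent.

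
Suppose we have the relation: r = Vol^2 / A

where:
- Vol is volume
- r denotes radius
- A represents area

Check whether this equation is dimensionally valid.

No

Vol (volume) has dimensions [L^3].
r (radius) has dimensions [L].
A (area) has dimensions [L^2].

Left side: [L]
Right side: [L^4]

The two sides have different dimensions, so the equation is NOT dimensionally consistent.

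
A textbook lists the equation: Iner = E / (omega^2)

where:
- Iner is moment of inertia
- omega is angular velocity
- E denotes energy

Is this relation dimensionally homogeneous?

Yes

Iner (moment of inertia) has dimensions [L^2 M].
omega (angular velocity) has dimensions [T^-1].
E (energy) has dimensions [L^2 M T^-2].

Left side: [L^2 M]
Right side: [L^2 M]

Both sides have the same dimensions, so the equation is dimensionally consistent.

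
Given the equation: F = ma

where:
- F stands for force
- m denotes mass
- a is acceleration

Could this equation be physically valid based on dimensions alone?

Yes

F (force) has dimensions [L M T^-2].
m (mass) has dimensions [M].
a (acceleration) has dimensions [L T^-2].

Left side: [L M T^-2]
Right side: [L M T^-2]

Both sides have the same dimensions, so the equation is dimensionally consistent.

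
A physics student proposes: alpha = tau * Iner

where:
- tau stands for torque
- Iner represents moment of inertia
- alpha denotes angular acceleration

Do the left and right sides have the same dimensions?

No

tau (torque) has dimensions [L^2 M T^-2].
Iner (moment of inertia) has dimensions [L^2 M].
alpha (angular acceleration) has dimensions [T^-2].

Left side: [T^-2]
Right side: [L^4 M^2 T^-2]

The two sides have different dimensions, so the equation is NOT dimensionally consistent.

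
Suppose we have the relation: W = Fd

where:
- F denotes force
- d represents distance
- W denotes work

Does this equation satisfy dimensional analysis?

Yes

F (force) has dimensions [L M T^-2].
d (distance) has dimensions [L].
W (work) has dimensions [L^2 M T^-2].

Left side: [L^2 M T^-2]
Right side: [L^2 M T^-2]

Both sides have the same dimensions, so the equation is dimensionally consistent.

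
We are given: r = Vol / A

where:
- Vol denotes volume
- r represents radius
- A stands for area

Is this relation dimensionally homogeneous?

Yes

Vol (volume) has dimensions [L^3].
r (radius) has dimensions [L].
A (area) has dimensions [L^2].

Left side: [L]
Right side: [L]

Both sides have the same dimensions, so the equation is dimensionally consistent.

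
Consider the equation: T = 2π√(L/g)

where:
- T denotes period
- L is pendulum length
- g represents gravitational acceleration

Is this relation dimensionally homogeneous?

Yes

T (period) has dimensions [T].
L (pendulum length) has dimensions [L].
g (gravitational acceleration) has dimensions [L T^-2].

Left side: [T]
Right side: [T]

Both sides have the same dimensions, so the equation is dimensionally consistent.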